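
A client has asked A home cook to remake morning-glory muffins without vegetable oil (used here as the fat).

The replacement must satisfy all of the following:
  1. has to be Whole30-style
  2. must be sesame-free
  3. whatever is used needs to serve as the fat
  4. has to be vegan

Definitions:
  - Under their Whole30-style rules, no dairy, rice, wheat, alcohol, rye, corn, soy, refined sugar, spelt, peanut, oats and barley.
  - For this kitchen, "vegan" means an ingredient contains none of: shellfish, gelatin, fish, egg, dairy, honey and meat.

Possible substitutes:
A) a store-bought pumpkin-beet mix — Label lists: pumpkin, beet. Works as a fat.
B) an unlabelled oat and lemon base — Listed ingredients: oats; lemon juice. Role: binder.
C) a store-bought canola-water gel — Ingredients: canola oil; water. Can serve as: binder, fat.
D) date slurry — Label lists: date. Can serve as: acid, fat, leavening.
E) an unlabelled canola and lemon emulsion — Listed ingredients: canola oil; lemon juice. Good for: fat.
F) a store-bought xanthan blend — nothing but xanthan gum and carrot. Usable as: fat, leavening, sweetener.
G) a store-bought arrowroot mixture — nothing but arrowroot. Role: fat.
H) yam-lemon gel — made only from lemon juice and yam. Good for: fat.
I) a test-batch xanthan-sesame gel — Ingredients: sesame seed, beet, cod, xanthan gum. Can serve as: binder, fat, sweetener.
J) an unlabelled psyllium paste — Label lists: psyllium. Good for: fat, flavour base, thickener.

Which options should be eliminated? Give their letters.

B, I

A: only pumpkin and beet; none excluded — OK
B: not usable as a fat; has oats, so not Whole30-style — reject
C: every rule checks out — valid
D: nothing on the exclusion list — OK
E: only lemon juice and canola oil; none excluded — OK
F: works as a fat, no sesame, Whole30-style — valid
G: only arrowroot; none excluded — OK
H: every rule checks out — valid
I: has cod, so not vegan; has sesame seed, so not sesame-free — reject
J: only psyllium; none excluded — OK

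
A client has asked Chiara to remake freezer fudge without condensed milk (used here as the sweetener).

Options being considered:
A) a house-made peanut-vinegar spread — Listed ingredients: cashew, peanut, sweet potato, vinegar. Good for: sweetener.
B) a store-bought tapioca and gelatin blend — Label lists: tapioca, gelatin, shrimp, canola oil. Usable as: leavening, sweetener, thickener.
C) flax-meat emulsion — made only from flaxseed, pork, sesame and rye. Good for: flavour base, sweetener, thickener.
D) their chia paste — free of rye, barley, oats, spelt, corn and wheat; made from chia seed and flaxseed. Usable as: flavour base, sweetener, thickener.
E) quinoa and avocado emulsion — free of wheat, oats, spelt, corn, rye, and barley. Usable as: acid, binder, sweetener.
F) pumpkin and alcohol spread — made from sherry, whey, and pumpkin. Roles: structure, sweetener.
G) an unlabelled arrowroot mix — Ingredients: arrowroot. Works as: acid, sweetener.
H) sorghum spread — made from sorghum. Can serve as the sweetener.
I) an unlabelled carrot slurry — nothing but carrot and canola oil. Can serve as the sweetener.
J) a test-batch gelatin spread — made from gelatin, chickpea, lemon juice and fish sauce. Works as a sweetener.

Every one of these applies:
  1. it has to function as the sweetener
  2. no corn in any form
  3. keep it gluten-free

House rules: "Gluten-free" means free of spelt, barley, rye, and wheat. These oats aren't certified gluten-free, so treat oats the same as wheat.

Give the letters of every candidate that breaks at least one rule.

C

A: gluten-free, no corn — OK
B: gelatin and shrimp etc. — none of it excluded — OK
C: has rye, so not gluten-free — no
D: works as a sweetener, no corn, gluten-free — valid
E: every rule checks out — OK
F: only sherry, whey, and pumpkin; none excluded — valid
G: no corn, gluten-free — keep
H: works as a sweetener, no corn, gluten-free — OK
I: only carrot and canola oil; none excluded — keep
J: all constraints satisfied — OK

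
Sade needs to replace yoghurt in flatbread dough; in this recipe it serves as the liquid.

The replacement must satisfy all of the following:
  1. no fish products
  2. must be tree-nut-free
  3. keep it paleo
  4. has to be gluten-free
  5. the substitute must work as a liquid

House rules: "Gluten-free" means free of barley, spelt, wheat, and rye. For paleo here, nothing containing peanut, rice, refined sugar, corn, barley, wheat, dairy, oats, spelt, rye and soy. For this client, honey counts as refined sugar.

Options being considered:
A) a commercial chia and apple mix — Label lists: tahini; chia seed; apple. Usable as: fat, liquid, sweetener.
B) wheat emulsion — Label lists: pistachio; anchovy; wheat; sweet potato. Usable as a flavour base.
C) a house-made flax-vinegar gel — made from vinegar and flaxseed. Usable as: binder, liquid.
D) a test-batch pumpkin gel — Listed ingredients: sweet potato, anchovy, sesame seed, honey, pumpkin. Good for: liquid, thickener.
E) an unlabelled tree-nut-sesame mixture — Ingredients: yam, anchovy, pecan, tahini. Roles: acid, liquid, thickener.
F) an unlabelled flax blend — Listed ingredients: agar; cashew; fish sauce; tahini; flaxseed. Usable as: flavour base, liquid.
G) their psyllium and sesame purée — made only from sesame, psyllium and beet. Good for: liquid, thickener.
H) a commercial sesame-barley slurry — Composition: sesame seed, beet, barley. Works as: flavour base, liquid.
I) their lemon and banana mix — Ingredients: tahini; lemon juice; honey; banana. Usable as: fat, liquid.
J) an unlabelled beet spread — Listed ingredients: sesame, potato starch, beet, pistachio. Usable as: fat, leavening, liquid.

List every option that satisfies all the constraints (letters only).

A: only tahini, apple and chia seed; none excluded — valid
B: not usable as a liquid; has wheat, so not gluten-free (and 3 more) — reject
C: works as a liquid, no fish, paleo — OK
D: has honey, so not paleo; has anchovy, so not fish-free — no
E: has pecan, so not tree-nut-free; has anchovy, so not fish-free — reject
F: has cashew, so not tree-nut-free; has fish sauce, so not fish-free — no
G: every rule checks out — valid
H: has barley, so not gluten-free; has barley, so not paleo — reject
I: has honey, so not paleo — reject
J: has pistachio, so not tree-nut-free — reject

A, C, G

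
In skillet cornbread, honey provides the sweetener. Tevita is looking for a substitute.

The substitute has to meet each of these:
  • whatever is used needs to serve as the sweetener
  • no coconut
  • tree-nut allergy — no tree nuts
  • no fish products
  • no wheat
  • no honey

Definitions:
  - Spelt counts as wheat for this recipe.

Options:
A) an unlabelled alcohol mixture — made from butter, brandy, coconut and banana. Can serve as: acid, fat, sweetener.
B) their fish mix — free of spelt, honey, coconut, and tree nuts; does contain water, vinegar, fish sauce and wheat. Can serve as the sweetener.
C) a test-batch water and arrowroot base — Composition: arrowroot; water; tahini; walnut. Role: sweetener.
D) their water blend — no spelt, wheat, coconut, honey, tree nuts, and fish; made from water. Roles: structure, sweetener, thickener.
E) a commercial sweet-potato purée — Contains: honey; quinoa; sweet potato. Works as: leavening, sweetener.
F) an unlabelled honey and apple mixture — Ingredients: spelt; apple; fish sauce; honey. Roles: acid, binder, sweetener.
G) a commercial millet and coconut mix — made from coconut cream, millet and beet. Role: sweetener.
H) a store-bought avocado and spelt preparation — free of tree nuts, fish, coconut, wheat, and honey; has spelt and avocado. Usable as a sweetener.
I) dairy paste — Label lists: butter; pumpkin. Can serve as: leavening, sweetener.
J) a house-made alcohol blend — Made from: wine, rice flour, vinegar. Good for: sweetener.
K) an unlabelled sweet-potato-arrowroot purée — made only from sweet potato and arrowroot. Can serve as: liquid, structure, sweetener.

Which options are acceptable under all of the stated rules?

D, I, J, K

A: has coconut, so not coconut-free — reject
B: has wheat, so not wheat-free; has fish sauce, so not fish-free — no
C: has walnut, so not tree-nut-free — out
D: wheat-free, no honey — OK
E: has honey, so not honey-free — out
F: has spelt, so not wheat-free; has honey, so not honey-free (and 1 more) — no
G: has coconut cream, so not coconut-free — out
H: has spelt, so not wheat-free — reject
I: nothing on the exclusion list — OK
J: works as a sweetener, wheat-free, no fish — keep
K: only arrowroot and sweet potato; none excluded — keep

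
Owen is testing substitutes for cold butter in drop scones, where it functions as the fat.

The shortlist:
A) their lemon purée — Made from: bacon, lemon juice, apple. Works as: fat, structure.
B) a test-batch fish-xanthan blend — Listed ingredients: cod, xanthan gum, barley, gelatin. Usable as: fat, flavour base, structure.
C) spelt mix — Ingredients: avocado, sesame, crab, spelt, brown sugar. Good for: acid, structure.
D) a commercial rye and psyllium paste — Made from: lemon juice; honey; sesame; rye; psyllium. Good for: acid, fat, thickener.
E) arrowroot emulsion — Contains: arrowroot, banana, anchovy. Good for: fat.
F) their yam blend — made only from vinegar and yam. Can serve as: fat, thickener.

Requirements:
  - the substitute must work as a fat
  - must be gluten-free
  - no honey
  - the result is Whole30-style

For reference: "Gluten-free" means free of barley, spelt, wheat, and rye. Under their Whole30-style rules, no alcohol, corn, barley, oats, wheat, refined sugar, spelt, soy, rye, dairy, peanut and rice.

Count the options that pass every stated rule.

3

A: all constraints satisfied — valid
B: has barley, so not gluten-free; has barley, so not Whole30-style — no
C: not usable as a fat; has spelt, so not gluten-free (and 1 more) — no
D: has rye, so not gluten-free; has rye, so not Whole30-style (and 1 more) — reject
E: only anchovy, arrowroot, and banana; none excluded — valid
F: Whole30-style, no honey — OK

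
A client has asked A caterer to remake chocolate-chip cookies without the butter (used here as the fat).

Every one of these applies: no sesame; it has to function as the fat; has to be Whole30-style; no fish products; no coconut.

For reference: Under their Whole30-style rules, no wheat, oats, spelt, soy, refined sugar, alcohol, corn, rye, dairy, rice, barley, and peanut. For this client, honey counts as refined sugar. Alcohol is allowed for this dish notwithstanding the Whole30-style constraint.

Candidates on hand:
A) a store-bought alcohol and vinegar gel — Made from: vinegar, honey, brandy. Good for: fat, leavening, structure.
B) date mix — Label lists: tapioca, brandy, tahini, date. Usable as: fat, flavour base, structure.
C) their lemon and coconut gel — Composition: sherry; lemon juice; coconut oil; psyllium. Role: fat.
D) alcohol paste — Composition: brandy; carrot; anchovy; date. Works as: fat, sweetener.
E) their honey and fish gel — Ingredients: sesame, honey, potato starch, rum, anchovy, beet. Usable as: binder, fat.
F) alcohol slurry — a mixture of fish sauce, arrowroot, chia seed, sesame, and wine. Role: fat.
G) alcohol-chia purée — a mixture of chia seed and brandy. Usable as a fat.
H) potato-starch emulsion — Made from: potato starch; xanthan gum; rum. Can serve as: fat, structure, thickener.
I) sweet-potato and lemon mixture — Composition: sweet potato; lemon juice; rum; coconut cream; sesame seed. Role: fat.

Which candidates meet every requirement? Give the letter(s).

G, H

A: has honey, so not Whole30-style — no
B: has tahini, so not sesame-free — reject
C: has coconut oil, so not coconut-free — reject
D: has anchovy, so not fish-free — out
E: has honey, so not Whole30-style; has sesame, so not sesame-free (and 1 more) — out
F: has sesame, so not sesame-free; has fish sauce, so not fish-free — out
G: alcohol is permitted under the Whole30-style carve-out; nothing else excluded — OK
H: alcohol is permitted under the Whole30-style carve-out; nothing else excluded — OK
I: has sesame seed, so not sesame-free; has coconut cream, so not coconut-free — reject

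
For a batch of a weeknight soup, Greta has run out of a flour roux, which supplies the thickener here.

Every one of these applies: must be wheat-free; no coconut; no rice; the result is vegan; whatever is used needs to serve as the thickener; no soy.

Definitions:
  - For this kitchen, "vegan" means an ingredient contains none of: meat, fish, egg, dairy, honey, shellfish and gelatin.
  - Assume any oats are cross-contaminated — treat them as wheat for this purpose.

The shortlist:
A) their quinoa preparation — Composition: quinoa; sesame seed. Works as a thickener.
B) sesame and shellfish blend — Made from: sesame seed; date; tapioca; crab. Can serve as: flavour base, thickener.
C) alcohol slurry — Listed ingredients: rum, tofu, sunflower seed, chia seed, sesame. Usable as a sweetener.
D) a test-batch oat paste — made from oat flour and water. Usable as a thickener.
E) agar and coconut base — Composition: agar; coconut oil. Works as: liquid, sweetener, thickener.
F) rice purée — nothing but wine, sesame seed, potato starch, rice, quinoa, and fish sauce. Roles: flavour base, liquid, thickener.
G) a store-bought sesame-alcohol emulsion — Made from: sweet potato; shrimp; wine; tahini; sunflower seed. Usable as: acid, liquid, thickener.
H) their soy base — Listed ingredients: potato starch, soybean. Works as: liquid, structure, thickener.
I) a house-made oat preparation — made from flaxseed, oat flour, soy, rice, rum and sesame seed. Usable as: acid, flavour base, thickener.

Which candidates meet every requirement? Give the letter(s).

A

A: works as a thickener, no rice, no soy — valid
B: has crab, so not vegan — no
C: not usable as a thickener; has tofu, so not soy-free — out
D: has oat flour, so not wheat-free — out
E: has coconut oil, so not coconut-free — reject
F: has fish sauce, so not vegan; has rice, so not rice-free — out
G: has shrimp, so not vegan — reject
H: has soybean, so not soy-free — out
I: has soy, so not soy-free; has oat flour, so not wheat-free (and 1 more) — out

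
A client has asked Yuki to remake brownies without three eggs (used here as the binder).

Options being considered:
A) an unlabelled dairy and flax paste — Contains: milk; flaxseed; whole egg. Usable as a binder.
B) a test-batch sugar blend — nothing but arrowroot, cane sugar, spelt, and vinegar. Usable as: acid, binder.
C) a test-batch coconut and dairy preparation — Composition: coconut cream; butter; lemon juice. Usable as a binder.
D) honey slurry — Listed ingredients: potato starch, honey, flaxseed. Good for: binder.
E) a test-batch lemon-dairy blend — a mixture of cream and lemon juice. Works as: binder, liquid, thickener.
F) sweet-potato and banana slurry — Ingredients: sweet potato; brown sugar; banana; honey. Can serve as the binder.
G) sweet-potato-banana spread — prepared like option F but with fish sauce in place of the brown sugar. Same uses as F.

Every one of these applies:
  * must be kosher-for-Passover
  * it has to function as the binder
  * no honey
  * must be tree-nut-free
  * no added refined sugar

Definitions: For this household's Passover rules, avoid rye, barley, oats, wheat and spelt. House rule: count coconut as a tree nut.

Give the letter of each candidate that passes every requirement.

A, E

A: only milk, whole egg, and flaxseed; none excluded — OK
B: has spelt, so not kosher-for-Passover; has cane sugar, so not no-added-sugar — out
C: has coconut cream, so not tree-nut-free — no
D: has honey, so not honey-free — no
E: every rule checks out — valid
F: has honey, so not honey-free; has brown sugar, so not no-added-sugar — no
G: has honey, so not honey-free — reject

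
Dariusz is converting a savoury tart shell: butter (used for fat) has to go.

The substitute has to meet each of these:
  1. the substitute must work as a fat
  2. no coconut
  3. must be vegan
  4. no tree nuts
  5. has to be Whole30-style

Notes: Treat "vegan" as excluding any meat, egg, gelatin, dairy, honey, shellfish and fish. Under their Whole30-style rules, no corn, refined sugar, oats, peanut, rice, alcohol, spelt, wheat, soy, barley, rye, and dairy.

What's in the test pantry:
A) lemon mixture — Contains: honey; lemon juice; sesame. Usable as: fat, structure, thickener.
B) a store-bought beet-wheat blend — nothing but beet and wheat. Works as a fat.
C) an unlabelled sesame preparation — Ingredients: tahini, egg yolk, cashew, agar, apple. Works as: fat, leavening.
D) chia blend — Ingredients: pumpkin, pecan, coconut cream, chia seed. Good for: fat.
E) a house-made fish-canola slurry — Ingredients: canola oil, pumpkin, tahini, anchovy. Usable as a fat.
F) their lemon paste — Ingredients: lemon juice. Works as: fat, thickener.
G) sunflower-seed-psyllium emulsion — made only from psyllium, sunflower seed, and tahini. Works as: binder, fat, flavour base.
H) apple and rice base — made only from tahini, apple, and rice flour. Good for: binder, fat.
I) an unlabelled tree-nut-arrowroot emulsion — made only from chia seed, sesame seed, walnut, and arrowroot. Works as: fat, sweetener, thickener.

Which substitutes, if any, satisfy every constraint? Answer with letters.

F, G

A: has honey, so not vegan — out
B: has wheat, so not Whole30-style — reject
C: has egg yolk, so not vegan; has cashew, so not tree-nut-free — reject
D: has pecan, so not tree-nut-free; has coconut cream, so not coconut-free — reject
E: has anchovy, so not vegan — out
F: only lemon juice; none excluded — valid
G: no coconut, no tree nuts — keep
H: has rice flour, so not Whole30-style — no
I: has walnut, so not tree-nut-free — out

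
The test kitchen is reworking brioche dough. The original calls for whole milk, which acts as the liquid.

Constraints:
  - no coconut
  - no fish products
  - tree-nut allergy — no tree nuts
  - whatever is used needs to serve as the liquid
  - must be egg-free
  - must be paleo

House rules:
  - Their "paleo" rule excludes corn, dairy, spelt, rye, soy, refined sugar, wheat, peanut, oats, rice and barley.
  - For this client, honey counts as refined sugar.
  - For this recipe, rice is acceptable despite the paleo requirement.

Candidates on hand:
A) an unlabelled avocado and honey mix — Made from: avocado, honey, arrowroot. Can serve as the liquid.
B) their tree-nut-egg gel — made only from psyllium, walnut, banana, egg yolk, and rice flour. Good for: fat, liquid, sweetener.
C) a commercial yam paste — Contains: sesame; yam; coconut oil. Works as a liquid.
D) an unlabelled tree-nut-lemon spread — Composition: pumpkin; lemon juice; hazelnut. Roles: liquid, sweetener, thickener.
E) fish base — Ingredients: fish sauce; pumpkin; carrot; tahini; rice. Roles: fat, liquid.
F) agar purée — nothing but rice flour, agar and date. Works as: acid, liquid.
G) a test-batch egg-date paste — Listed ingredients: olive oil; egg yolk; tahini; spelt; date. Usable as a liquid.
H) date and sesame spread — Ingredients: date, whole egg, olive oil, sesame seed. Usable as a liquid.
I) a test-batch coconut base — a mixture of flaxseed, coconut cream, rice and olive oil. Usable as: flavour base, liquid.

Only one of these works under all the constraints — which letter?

A: has honey, so not paleo — no
B: has egg yolk, so not egg-free; has walnut, so not tree-nut-free — no
C: has coconut oil, so not coconut-free — out
D: has hazelnut, so not tree-nut-free — no
E: has fish sauce, so not fish-free — no
F: rice is permitted under the paleo carve-out; nothing else excluded — valid
G: has spelt, so not paleo; has egg yolk, so not egg-free — out
H: has whole egg, so not egg-free — no
I: has coconut cream, so not coconut-free — no

F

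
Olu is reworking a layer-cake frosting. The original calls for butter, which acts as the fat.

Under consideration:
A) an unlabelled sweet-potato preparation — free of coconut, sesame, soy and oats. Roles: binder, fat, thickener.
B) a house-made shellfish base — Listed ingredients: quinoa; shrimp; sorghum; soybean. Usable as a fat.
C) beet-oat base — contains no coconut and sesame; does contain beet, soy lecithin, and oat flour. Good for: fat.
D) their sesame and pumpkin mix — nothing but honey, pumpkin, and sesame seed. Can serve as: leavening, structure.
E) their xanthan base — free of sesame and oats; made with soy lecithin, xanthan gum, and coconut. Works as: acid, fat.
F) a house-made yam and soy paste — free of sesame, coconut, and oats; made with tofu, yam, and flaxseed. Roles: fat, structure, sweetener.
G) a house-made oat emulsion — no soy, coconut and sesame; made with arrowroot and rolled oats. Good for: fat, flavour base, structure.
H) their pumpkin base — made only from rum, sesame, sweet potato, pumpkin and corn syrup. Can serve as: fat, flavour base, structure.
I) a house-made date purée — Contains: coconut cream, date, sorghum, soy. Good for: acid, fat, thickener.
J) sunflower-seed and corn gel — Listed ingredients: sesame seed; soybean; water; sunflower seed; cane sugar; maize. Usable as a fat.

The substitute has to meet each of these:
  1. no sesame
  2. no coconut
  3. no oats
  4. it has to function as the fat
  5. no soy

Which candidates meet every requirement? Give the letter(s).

A: every rule checks out — valid
B: has soybean, so not soy-free — out
C: has soy lecithin, so not soy-free; has oat flour, so not oat-free — reject
D: not usable as a fat; has sesame seed, so not sesame-free — out
E: has soy lecithin, so not soy-free; has coconut, so not coconut-free — no
F: has tofu, so not soy-free — no
G: has rolled oats, so not oat-free — out
H: has sesame, so not sesame-free — no
I: has soy, so not soy-free; has coconut cream, so not coconut-free — out
J: has soybean, so not soy-free; has sesame seed, so not sesame-free — out

A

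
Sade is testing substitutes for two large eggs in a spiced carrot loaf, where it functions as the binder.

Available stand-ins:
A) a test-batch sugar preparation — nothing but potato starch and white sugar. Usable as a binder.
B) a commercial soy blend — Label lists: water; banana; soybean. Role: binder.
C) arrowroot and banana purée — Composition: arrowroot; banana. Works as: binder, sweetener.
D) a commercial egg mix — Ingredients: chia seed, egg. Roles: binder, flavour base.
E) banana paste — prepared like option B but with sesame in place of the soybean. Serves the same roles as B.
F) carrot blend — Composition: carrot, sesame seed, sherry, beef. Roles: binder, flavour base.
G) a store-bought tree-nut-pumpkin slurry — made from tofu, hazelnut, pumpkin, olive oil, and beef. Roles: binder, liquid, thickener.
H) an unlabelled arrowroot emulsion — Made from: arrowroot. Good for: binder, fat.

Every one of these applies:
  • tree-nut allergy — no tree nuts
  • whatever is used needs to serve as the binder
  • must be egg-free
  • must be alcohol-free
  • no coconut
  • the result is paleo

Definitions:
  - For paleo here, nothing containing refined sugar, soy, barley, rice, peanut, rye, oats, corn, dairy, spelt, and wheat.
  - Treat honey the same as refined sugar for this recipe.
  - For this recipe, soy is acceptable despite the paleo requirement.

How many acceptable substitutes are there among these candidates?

A: has white sugar, so not paleo — no
B: soy is permitted under the paleo carve-out; nothing else excluded — OK
C: every rule checks out — keep
D: has egg, so not egg-free — reject
E: nothing on the exclusion list — keep
F: has sherry, so not alcohol-free — no
G: has hazelnut, so not tree-nut-free — out
H: only arrowroot; none excluded — OK

4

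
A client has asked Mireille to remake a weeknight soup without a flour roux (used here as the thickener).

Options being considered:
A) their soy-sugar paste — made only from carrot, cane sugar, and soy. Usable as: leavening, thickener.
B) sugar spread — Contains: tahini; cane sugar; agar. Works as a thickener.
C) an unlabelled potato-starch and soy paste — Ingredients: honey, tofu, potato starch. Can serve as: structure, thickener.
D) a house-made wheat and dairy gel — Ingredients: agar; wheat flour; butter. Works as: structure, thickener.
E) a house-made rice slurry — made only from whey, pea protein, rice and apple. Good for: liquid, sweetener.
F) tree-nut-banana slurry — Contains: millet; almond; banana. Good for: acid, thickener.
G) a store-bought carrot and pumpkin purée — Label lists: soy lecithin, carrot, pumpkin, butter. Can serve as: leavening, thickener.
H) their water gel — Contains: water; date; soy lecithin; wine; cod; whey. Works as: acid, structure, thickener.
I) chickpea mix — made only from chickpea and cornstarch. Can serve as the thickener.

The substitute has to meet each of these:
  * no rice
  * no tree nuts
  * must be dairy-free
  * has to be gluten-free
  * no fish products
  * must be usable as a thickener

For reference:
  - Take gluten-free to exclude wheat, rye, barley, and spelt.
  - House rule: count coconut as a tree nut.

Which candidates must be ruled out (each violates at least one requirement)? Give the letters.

A: nothing on the exclusion list — valid
B: only tahini, cane sugar, and agar; none excluded — keep
C: only honey, tofu and potato starch; none excluded — OK
D: has wheat flour, so not gluten-free; has butter, so not dairy-free — no
E: not usable as a thickener; has rice, so not rice-free (and 1 more) — out
F: has almond, so not tree-nut-free — reject
G: has butter, so not dairy-free — reject
H: has whey, so not dairy-free; has cod, so not fish-free — reject
I: only cornstarch and chickpea; none excluded — keep

D, E, F, G, H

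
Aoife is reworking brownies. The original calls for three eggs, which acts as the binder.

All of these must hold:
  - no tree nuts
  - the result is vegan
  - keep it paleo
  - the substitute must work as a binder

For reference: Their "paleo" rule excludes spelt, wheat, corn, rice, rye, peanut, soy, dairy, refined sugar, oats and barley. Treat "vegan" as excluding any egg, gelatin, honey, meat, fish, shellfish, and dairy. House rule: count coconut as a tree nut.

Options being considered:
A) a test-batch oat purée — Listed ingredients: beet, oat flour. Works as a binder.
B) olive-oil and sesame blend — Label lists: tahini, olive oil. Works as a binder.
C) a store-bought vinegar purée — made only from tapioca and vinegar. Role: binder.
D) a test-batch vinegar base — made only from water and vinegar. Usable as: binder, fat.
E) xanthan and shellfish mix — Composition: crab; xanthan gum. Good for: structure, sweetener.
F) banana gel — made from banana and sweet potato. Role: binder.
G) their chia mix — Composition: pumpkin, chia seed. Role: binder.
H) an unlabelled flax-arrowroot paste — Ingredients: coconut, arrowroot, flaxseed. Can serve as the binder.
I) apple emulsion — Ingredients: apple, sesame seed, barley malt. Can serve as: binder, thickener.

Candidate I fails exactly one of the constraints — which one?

paleo

usable as a binder: satisfied
paleo: has barley malt — fails
vegan: satisfied
tree-nut-free: satisfied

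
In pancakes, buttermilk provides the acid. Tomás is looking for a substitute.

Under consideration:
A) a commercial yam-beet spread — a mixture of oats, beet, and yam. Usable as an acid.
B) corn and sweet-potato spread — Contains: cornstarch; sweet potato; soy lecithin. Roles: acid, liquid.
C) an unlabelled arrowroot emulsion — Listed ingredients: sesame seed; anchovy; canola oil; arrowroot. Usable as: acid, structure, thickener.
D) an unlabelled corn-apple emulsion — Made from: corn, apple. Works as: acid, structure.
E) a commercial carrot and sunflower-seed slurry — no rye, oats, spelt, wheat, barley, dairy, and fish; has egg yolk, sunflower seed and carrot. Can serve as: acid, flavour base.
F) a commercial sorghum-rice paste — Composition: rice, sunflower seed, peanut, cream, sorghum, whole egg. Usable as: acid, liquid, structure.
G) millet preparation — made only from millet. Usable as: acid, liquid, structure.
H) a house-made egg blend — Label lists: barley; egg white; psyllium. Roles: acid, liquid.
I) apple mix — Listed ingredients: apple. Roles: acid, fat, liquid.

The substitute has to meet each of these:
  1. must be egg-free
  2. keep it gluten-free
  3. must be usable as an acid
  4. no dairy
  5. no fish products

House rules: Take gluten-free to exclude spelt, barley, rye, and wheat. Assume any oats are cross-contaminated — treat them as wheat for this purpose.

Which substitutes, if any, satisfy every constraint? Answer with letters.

A: has oats, so not gluten-free — reject
B: every rule checks out — OK
C: has anchovy, so not fish-free — out
D: every rule checks out — keep
E: has egg yolk, so not egg-free — out
F: has whole egg, so not egg-free; has cream, so not dairy-free — no
G: no dairy, no egg — OK
H: has barley, so not gluten-free; has egg white, so not egg-free — reject
I: all constraints satisfied — keep

B, D, G, I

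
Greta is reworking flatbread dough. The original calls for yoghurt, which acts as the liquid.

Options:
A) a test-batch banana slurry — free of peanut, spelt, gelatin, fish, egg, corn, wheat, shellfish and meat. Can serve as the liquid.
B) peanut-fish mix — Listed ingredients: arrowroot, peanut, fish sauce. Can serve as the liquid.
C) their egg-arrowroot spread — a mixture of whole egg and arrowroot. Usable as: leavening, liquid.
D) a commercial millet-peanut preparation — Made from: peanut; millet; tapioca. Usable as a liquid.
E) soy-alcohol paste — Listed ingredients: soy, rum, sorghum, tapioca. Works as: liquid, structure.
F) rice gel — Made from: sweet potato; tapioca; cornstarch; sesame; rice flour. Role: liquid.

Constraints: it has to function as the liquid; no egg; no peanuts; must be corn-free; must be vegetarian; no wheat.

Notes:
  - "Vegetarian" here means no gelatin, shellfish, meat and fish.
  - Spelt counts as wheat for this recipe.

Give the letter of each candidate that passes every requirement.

A: wheat-free, no corn — valid
B: has fish sauce, so not vegetarian; has peanut, so not peanut-free — reject
C: has whole egg, so not egg-free — out
D: has peanut, so not peanut-free — no
E: rum and soy etc. — none of it excluded — OK
F: has cornstarch, so not corn-free — reject

A, E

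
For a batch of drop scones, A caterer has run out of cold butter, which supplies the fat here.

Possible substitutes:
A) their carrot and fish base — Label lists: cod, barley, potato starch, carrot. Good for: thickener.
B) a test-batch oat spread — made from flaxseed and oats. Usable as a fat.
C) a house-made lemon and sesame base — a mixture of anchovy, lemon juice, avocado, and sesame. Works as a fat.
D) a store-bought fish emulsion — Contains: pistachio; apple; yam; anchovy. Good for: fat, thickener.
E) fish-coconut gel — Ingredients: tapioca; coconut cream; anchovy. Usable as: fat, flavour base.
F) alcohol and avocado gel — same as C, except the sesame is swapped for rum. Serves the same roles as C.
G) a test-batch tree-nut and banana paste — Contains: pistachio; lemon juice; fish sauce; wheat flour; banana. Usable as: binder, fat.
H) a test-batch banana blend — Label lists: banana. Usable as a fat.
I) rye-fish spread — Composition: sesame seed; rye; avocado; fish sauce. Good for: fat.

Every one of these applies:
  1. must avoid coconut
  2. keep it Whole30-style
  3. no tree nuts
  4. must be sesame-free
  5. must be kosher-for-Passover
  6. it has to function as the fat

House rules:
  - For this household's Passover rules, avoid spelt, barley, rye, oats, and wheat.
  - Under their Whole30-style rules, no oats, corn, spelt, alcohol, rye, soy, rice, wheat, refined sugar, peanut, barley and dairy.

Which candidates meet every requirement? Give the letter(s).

A: not usable as a fat; has barley, so not kosher-for-Passover (and 1 more) — reject
B: has oats, so not kosher-for-Passover; has oats, so not Whole30-style — out
C: has sesame, so not sesame-free — reject
D: has pistachio, so not tree-nut-free — no
E: has coconut cream, so not coconut-free — out
F: has rum, so not Whole30-style — out
G: has wheat flour, so not kosher-for-Passover; has wheat flour, so not Whole30-style (and 1 more) — out
H: works as a fat, no coconut, kosher-for-Passover — keep
I: has rye, so not kosher-for-Passover; has rye, so not Whole30-style (and 1 more) — no

H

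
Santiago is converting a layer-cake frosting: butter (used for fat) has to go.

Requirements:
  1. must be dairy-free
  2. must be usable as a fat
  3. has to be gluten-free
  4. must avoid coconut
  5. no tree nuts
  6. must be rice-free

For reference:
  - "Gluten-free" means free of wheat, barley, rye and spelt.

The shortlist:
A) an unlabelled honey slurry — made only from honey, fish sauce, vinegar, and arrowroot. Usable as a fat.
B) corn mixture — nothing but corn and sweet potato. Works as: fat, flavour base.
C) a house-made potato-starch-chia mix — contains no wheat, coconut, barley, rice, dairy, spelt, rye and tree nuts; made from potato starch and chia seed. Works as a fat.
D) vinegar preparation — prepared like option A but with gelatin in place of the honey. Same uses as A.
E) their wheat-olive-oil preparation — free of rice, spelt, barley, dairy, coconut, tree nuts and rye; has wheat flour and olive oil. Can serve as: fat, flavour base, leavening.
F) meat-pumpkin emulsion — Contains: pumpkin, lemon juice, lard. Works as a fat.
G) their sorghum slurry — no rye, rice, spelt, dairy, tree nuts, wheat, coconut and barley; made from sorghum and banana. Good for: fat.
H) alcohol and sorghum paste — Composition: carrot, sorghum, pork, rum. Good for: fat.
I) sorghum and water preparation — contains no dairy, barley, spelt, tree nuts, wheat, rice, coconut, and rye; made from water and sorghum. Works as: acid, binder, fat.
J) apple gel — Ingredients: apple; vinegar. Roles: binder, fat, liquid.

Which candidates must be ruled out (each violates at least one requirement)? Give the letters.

A: works as a fat, gluten-free, no coconut — OK
B: nothing on the exclusion list — keep
C: every rule checks out — keep
D: works as a fat, no tree nuts, no dairy — keep
E: has wheat flour, so not gluten-free — out
F: all constraints satisfied — keep
G: works as a fat, gluten-free, no rice — OK
H: no tree nuts, no coconut — OK
I: no tree nuts, no coconut — valid
J: works as a fat, no tree nuts, no coconut — keep

E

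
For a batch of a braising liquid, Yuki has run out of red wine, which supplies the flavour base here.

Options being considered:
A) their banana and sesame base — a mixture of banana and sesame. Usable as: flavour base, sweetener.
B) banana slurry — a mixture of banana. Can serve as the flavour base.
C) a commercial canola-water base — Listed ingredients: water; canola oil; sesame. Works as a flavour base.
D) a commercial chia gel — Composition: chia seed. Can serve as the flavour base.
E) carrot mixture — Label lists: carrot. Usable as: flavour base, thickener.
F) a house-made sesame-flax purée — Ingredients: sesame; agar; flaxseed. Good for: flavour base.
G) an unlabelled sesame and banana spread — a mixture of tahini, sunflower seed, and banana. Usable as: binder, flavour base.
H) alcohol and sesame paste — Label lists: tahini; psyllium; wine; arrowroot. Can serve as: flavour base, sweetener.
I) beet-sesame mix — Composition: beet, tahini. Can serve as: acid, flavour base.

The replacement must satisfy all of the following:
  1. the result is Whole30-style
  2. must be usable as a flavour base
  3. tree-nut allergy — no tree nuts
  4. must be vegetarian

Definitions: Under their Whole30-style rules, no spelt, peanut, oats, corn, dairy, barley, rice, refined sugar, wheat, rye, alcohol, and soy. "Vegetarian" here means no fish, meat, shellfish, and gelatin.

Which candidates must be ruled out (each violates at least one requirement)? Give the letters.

H

A: only sesame and banana; none excluded — OK
B: all constraints satisfied — keep
C: all constraints satisfied — OK
D: every rule checks out — valid
E: all constraints satisfied — keep
F: only sesame, agar and flaxseed; none excluded — valid
G: no tree nuts, Whole30-style — valid
H: has wine, so not Whole30-style — out
I: only tahini and beet; none excluded — OK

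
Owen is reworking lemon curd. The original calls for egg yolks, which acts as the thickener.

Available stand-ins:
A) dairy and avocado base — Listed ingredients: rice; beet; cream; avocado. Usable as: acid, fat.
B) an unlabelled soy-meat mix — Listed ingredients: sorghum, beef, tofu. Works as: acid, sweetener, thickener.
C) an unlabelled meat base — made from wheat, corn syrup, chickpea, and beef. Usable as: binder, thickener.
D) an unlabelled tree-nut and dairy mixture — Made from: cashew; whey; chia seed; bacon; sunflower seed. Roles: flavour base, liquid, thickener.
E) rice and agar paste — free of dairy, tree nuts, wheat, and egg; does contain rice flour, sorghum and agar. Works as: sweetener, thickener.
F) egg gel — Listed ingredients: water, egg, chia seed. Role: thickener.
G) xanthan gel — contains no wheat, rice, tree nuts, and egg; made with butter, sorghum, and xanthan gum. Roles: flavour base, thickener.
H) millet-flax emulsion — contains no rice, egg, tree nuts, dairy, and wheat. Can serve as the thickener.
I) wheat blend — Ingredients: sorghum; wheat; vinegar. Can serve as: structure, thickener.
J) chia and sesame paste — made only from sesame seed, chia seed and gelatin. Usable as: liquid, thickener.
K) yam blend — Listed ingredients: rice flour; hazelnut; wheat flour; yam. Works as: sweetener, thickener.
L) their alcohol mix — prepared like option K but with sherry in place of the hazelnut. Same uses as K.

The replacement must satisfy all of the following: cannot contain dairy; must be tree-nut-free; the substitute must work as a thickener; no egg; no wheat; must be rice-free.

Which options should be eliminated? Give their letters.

A, C, D, E, F, G, I, K, L

A: not usable as a thickener; has cream, so not dairy-free (and 1 more) — out
B: only beef, tofu and sorghum; none excluded — keep
C: has wheat, so not wheat-free — out
D: has whey, so not dairy-free; has cashew, so not tree-nut-free — reject
E: has rice flour, so not rice-free — no
F: has egg, so not egg-free — out
G: has butter, so not dairy-free — reject
H: no dairy, no tree nuts — valid
I: has wheat, so not wheat-free — reject
J: no egg, no wheat — keep
K: has wheat flour, so not wheat-free; has hazelnut, so not tree-nut-free (and 1 more) — reject
L: has wheat flour, so not wheat-free; has rice flour, so not rice-free — no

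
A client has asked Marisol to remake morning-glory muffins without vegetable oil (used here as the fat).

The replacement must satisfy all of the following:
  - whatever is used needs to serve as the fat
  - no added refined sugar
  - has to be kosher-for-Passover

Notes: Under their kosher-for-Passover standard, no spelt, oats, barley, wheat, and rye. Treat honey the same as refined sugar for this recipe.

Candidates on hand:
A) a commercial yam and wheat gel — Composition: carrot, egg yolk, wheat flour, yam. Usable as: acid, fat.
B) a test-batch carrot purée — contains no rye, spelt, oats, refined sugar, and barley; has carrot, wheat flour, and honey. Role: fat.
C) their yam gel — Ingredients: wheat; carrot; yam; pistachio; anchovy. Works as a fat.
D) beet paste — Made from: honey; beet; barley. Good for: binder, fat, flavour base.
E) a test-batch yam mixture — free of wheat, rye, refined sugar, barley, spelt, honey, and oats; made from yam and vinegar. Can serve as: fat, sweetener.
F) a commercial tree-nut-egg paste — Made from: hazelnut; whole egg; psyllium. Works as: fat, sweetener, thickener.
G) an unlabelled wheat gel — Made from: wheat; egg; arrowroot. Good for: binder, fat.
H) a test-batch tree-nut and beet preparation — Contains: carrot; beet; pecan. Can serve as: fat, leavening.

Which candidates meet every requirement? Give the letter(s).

E, F, H

A: has wheat flour, so not kosher-for-Passover — reject
B: has wheat flour, so not kosher-for-Passover; has honey, so not no-added-sugar — no
C: has wheat, so not kosher-for-Passover — no
D: has barley, so not kosher-for-Passover; has honey, so not no-added-sugar — no
E: works as a fat, kosher-for-Passover, no-added-sugar — valid
F: all constraints satisfied — keep
G: has wheat, so not kosher-for-Passover — reject
H: only pecan, carrot and beet; none excluded — valid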